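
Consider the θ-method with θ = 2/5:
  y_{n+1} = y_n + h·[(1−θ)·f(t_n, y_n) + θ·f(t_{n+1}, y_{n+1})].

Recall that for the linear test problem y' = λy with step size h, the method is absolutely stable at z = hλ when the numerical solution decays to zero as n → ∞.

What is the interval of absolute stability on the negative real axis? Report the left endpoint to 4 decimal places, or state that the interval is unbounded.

(-10.0000, 0).

On y'=λy, z=hλ:
  y_{n+1} = y_n + z·[3/5·y_n + 2/5·y_{n+1}] ⇒ (1 − 2/5z)y_{n+1} = (1 + 3/5z)y_n
  R(z) = (1 + 3/5z)/(1 − 2/5z).

Boundary: |R(x)|=1, x<0.
x=-0.63: |R|=0.4968
R=−1: 1+3/5x = −1+2/5x ⇒ -1/5x=2 ⇒ x=2/(-1/5)=-10.0000
Confirm numerically:
  x=-8.544: |R|=0.93408 <1
  x=-7.900: |R|=0.89904 <1
  x=-7.779: |R|=0.89196 <1
  x=-10.150: |R|=1.00593 >1
  x=-10.039: |R|=1.00156 >1
Stable set (-10.0000, 0).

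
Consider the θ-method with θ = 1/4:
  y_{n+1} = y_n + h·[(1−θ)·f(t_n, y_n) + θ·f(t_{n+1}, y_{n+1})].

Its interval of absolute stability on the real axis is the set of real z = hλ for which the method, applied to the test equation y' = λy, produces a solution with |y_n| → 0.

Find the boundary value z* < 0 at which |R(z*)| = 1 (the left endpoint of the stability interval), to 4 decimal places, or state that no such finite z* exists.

Set f=λy, z=hλ:
  y_{n+1} = y_n + z·[3/4·y_n + 1/4·y_{n+1}] ⇒ (1 − 1/4z)y_{n+1} = (1 + 3/4z)y_n
  ⇒ R(z) = (1 + 3/4z)/(1 − 1/4z).

Solve |R(x)|<1 on ℝ⁻.
x=-1.34: |R|=0.0037
R=−1: 1+3/4x = −1+1/4x ⇒ -1/2x=2 ⇒ x=2/(-1/2)=-4.0000
Confirm numerically:
  x=-3.805: |R|=0.95003 <1
  x=-3.640: |R|=0.90576 <1
  x=-2.901: |R|=0.68150 <1
  x=-4.382: |R|=1.09115 >1
  x=-4.191: |R|=1.04664 >1
Interval (-4.0000, 0).

z* = -4.0000.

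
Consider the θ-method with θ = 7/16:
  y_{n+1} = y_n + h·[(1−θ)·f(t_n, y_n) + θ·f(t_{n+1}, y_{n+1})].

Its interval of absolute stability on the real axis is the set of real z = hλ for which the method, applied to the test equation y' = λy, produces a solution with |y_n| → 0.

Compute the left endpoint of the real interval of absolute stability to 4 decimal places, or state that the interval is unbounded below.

Set f=λy, z=hλ:
  y_{n+1} = y_n + z·[9/16·y_n + 7/16·y_{n+1}] ⇒ (1 − 7/16z)y_{n+1} = (1 + 9/16z)y_n
  Hence R(z) = (1 + 9/16z)/(1 − 7/16z).

Need |R(x)|<1, x<0.
x=-0.39: |R|=0.6668
R=−1: 1+9/16x = −1+7/16x ⇒ -1/8x=2 ⇒ x=2/(-1/8)=-16.0000
Confirm numerically:
  x=-14.876: |R|=0.98129 <1
  x=-13.720: |R|=0.95930 <1
  x=-13.384: |R|=0.95230 <1
  x=-12.757: |R|=0.93840 <1
  x=-16.578: |R|=1.00875 >1
  x=-16.122: |R|=1.00189 >1
Stable set (-16.0000, 0).

z* = -16.0000.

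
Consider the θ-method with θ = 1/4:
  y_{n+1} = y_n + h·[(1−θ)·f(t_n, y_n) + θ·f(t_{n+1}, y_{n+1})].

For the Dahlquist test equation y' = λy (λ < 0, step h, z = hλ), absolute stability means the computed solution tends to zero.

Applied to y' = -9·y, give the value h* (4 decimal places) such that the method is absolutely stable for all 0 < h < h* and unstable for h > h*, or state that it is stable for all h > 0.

(-4.0000,0); λ=-9 ⇒ h* = (4)/9 = 0.4444.

With y'=λy (z=hλ):
  y_{n+1} = y_n + z·[3/4·y_n + 1/4·y_{n+1}] ⇒ (1 − 1/4z)y_{n+1} = (1 + 3/4z)y_n
  so R(z) = (1 + 3/4z)/(1 − 1/4z).

Need |R(x)|<1, x<0.
x=-0.93: |R|=0.2454
R=−1: 1+3/4x = −1+1/4x ⇒ -1/2x=2 ⇒ x=2/(-1/2)=-4.0000
Confirm numerically:
  x=-3.549: |R|=0.88051 <1
  x=-2.843: |R|=0.66184 <1
  x=-2.659: |R|=0.59724 <1
  x=-1.870: |R|=0.27428 <1
  x=-4.411: |R|=1.09773 >1
  x=-4.190: |R|=1.04640 >1
  x=-4.045: |R|=1.01119 >1
Interval (-4.0000, 0).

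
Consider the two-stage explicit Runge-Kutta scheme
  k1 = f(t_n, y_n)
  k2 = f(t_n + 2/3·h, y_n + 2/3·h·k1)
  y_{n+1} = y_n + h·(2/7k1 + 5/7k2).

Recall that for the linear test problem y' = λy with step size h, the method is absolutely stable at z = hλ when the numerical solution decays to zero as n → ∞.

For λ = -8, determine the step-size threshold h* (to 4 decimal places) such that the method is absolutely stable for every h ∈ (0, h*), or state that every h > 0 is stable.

Set f=λy, z=hλ:
  k1=λy_n ⇒ h·k1=z·y_n;  k2=λ(1+2/3z)y_n ⇒ h·k2=z(1+2/3z)y_n
  y_{n+1}/y_n = 1 + 2/7z + 5/7z(1+2/3z) = 1 + z + 10/21z²
  ⇒ R(z) = 1 + z + 10/21z².

Find x<0 with |R(x)|<1.
x=-0.77: |R|=0.5123
R=1: x+10/21x²=0 ⇒ x=−21/10=-2.1000; min R=1−1/(4·10/21)=0.4750>−1
Confirm numerically:
  x=-1.725: |R|=0.69196 <1
  x=-1.262: |R|=0.49640 <1
  x=-1.108: |R|=0.47660 <1
  x=-1.042: |R|=0.47503 <1
  x=-2.579: |R|=1.58826 >1
  x=-2.308: |R|=1.22860 >1
Stable set (-2.1000, 0).

(-2.1000,0); λ=-8 ⇒ h* = (21/10)/8 = 0.2625.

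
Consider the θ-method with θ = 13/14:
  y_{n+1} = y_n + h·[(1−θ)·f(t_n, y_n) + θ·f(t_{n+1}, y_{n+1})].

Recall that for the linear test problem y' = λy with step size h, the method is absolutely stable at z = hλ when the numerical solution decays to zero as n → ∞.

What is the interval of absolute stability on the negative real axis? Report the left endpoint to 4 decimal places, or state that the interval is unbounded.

With y'=λy (z=hλ):
  y_{n+1} = y_n + z·[1/14·y_n + 13/14·y_{n+1}] ⇒ (1 − 13/14z)y_{n+1} = (1 + 1/14z)y_n
  so R(z) = (1 + 1/14z)/(1 − 13/14z).

Find x<0 with |R(x)|<1.
x=-0.9: |R|=0.5097
x=-2: |R|=0.3000
x=-10: |R|=0.0278
x=-100: |R|=0.0654
θ=13/14≥1/2 ⇒ |1+1/14x|<|1−13/14x| ∀x<0 ⇒ unbounded interval.

unbounded; (−∞, 0).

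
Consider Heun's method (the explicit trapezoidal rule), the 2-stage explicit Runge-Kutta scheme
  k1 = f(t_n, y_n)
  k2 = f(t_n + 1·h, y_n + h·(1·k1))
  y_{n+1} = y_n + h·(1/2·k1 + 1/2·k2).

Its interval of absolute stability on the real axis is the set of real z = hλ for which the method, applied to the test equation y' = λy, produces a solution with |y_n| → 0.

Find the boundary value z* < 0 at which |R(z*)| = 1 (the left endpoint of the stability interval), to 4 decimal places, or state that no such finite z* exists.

z* = -2.0000.

Set f=λy, z=hλ:
  order 2, 2-stage ⇒ R(z)=1+z+z^2/2
  (e.g. R(-0.87)=0.50845, |R|=0.50845)

Solve |R(x)|<1 on ℝ⁻.
x=-0.87: |R|=0.5085
|R(-2.36)|=1.4248 |R(-2.02)|=1.0202 |R(-1.48)|=0.6152
Bisect:
  x_lo=-2.5780 |R|=1.7450  x_hi=-0.0633 |R|=0.9387
  mid=-1.32064 |R|=0.55140 →hi
  mid=-1.94930 |R|=0.95059 →hi
  mid=-2.26363 |R|=1.29839 →lo
  mid=-2.10647 |R|=1.11214 →lo
  mid=-2.02789 |R|=1.02827 →lo
  mid=-1.98859 |R|=0.98866 →hi
  mid=-2.00824 |R|=1.00827 →lo
  mid=-1.99842 |R|=0.99842 →hi
  mid=-2.00333 |R|=1.00333 →lo
  ...
  [-2.00010,-1.99995] ⇒ x*=-2.0000
So |R|<1 on (-2.0000, 0).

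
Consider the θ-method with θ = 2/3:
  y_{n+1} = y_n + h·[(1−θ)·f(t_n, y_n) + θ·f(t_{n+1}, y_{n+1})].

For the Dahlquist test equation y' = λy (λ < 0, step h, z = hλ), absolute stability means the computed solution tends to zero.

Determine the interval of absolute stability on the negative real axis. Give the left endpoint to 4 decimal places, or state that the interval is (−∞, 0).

Set f=λy, z=hλ:
  y_{n+1} = y_n + z·[1/3·y_n + 2/3·y_{n+1}] ⇒ (1 − 2/3z)y_{n+1} = (1 + 1/3z)y_n
  so R(z) = (1 + 1/3z)/(1 − 2/3z).

Boundary: |R(x)|=1, x<0.
x=-1.24: |R|=0.3212
x=-2: |R|=0.1429
x=-10: |R|=0.3043
x=-100: |R|=0.4778
θ=2/3≥1/2 ⇒ |1+1/3x|<|1−2/3x| ∀x<0 ⇒ interval (−∞,0).

unbounded; (−∞, 0).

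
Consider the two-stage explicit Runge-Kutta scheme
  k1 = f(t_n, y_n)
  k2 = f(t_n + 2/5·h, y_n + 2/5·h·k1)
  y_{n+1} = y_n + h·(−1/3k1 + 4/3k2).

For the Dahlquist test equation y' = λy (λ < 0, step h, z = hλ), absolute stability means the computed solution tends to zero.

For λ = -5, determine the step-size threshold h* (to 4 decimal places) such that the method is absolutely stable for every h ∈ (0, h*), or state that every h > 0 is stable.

(-1.8750,0); λ=-5 ⇒ h* = (15/8)/5 = 0.3750.

On y'=λy, z=hλ:
  k1=λy_n ⇒ h·k1=z·y_n;  k2=λ(1+2/5z)y_n ⇒ h·k2=z(1+2/5z)y_n
  y_{n+1}/y_n = 1 − 1/3z + 4/3z(1+2/5z) = 1 + z + 8/15z²
  R(z) = 1 + z + 8/15z².

Need |R(x)|<1, x<0.
x=-1.02: |R|=0.5349
R=1: x+8/15x²=0 ⇒ x=−15/8=-1.8750; min R=1−1/(4·8/15)=0.5312>−1
Confirm numerically:
  x=-1.141: |R|=0.55334 <1
  x=-1.033: |R|=0.53611 <1
  x=-0.802: |R|=0.54104 <1
  x=-2.353: |R|=1.59986 >1
  x=-2.100: |R|=1.25200 >1
Stable set (-1.8750, 0).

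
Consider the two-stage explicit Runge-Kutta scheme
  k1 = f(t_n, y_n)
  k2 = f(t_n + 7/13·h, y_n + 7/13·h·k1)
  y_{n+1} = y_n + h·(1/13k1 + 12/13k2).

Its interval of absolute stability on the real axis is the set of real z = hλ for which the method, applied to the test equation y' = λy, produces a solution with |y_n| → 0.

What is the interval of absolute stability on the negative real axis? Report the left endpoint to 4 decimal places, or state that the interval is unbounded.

Set f=λy, z=hλ:
  k1=λy_n ⇒ h·k1=z·y_n;  k2=λ(1+7/13z)y_n ⇒ h·k2=z(1+7/13z)y_n
  y_{n+1}/y_n = 1 + 1/13z + 12/13z(1+7/13z) = 1 + z + 84/169z²
  Hence R(z) = 1 + z + 84/169z².

Find x<0 with |R(x)|<1.
x=-0.57: |R|=0.5915
R=1: x+84/169x²=0 ⇒ x=−169/84=-2.0119; min R=1−1/(4·84/169)=0.4970>−1
Confirm numerically:
  x=-1.887: |R|=0.88285 <1
  x=-1.474: |R|=0.60591 <1
  x=-0.906: |R|=0.50199 <1
  x=-0.854: |R|=0.50850 <1
  x=-2.606: |R|=1.76953 >1
  x=-2.524: |R|=1.64244 >1
  x=-2.258: |R|=1.27620 >1
So |R|<1 on (-2.0119, 0).

z∈(-2.0119,0).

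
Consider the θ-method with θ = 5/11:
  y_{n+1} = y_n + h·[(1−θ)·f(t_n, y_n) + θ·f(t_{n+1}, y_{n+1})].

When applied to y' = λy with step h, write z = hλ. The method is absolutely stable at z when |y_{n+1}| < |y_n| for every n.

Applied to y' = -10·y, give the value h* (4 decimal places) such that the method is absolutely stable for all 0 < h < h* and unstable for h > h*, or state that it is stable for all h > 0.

(-22.0000,0); λ=-10 ⇒ h* = (22)/10 = 2.2000.

Set f=λy, z=hλ:
  y_{n+1} = y_n + z·[6/11·y_n + 5/11·y_{n+1}] ⇒ (1 − 5/11z)y_{n+1} = (1 + 6/11z)y_n
  Hence R(z) = (1 + 6/11z)/(1 − 5/11z).

Find x<0 with |R(x)|<1.
x=-1.09: |R|=0.2711
R=−1: 1+6/11x = −1+5/11x ⇒ -1/11x=2 ⇒ x=2/(-1/11)=-22.0000
Confirm numerically:
  x=-19.062: |R|=0.97236 <1
  x=-15.738: |R|=0.93018 <1
  x=-13.823: |R|=0.89793 <1
  x=-13.519: |R|=0.89209 <1
  x=-22.244: |R|=1.00200 >1
  x=-22.229: |R|=1.00187 >1
Interval (-22.0000, 0).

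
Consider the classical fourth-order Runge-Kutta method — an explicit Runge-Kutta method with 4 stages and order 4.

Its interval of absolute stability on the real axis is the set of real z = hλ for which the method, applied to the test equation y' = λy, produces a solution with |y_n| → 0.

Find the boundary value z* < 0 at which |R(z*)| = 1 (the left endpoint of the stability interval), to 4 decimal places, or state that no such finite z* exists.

Set f=λy, z=hλ:
  order 4, 4-stage ⇒ R(z)=1+z+z^2/2+z^3/6+z^4/24
  (e.g. R(-1.68)=0.27284, |R|=0.27284)

Solve |R(x)|<1 on ℝ⁻.
x=-1.68: |R|=0.2728
|R(-2.65)|=0.8145 |R(-2.31)|=0.4901 |R(-1.24)|=0.3095
Bisect:
  x_lo=-3.6374 |R|=3.2508  x_hi=-0.0644 |R|=0.9376
  mid=-1.85091 |R|=0.29422 →hi
  mid=-2.74415 |R|=0.93972 →hi
  mid=-3.19077 |R|=1.80440 →lo
  mid=-2.96746 |R|=1.31123 →lo
  mid=-2.85581 |R|=1.11162 →lo
  mid=-2.79998 |R|=1.02237 →lo
  mid=-2.77207 |R|=0.98024 →hi
  mid=-2.78602 |R|=1.00110 →lo
  mid=-2.77904 |R|=0.99062 →hi
  ...
  [-2.78537,-2.78515] ⇒ x*=-2.7853
Interval (-2.7853, 0).

left endpoint -2.7853.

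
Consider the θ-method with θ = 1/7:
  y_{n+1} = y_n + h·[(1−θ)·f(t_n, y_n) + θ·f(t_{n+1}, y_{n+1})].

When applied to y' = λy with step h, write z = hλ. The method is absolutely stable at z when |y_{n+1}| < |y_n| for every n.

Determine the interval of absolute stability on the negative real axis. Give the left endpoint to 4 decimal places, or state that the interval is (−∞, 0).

z∈(-2.8000,0).

With y'=λy (z=hλ):
  y_{n+1} = y_n + z·[6/7·y_n + 1/7·y_{n+1}] ⇒ (1 − 1/7z)y_{n+1} = (1 + 6/7z)y_n
  so R(z) = (1 + 6/7z)/(1 − 1/7z).

Find x<0 with |R(x)|<1.
x=-1.64: |R|=0.3287
R=−1: 1+6/7x = −1+1/7x ⇒ -5/7x=2 ⇒ x=2/(-5/7)=-2.8000
Confirm numerically:
  x=-2.427: |R|=0.80216 <1
  x=-1.576: |R|=0.28638 <1
  x=-1.327: |R|=0.11553 <1
  x=-3.341: |R|=1.26158 >1
  x=-2.965: |R|=1.08279 >1
Stable set (-2.8000, 0).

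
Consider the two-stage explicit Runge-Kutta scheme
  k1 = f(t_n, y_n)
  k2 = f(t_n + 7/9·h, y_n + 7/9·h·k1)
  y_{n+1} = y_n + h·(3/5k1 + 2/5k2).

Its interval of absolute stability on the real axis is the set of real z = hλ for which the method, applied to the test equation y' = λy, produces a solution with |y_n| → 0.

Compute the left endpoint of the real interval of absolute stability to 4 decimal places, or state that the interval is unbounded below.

On y'=λy, z=hλ:
  k1=λy_n ⇒ h·k1=z·y_n;  k2=λ(1+7/9z)y_n ⇒ h·k2=z(1+7/9z)y_n
  y_{n+1}/y_n = 1 + 3/5z + 2/5z(1+7/9z) = 1 + z + 14/45z²
  ⇒ R(z) = 1 + z + 14/45z².

Need |R(x)|<1, x<0.
x=-1.32: |R|=0.2221
R=1: x+14/45x²=0 ⇒ x=−45/14=-3.2143; min R=1−1/(4·14/45)=0.1964>−1
Confirm numerically:
  x=-2.967: |R|=0.77174 <1
  x=-2.528: |R|=0.46024 <1
  x=-2.418: |R|=0.40098 <1
  x=-3.767: |R|=1.64776 >1
  x=-3.421: |R|=1.22001 >1
  x=-3.347: |R|=1.13819 >1
Stable set (-3.2143, 0).

z* = -3.2143.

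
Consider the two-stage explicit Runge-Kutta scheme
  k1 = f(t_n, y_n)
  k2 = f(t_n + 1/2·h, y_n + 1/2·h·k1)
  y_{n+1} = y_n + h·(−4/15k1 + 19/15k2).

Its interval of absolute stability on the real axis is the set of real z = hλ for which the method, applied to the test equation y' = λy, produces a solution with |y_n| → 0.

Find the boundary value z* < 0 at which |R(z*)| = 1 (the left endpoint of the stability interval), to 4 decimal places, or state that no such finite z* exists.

On y'=λy, z=hλ:
  k1=λy_n ⇒ h·k1=z·y_n;  k2=λ(1+1/2z)y_n ⇒ h·k2=z(1+1/2z)y_n
  y_{n+1}/y_n = 1 − 4/15z + 19/15z(1+1/2z) = 1 + z + 19/30z²
  so R(z) = 1 + z + 19/30z².

Solve |R(x)|<1 on ℝ⁻.
x=-0.53: |R|=0.6479
R=1: x+19/30x²=0 ⇒ x=−30/19=-1.5789; min R=1−1/(4·19/30)=0.6053>−1
Confirm numerically:
  x=-1.291: |R|=0.76456 <1
  x=-1.149: |R|=0.68713 <1
  x=-0.674: |R|=0.61371 <1
  x=-2.117: |R|=1.72140 >1
  x=-1.985: |R|=1.51048 >1
So |R|<1 on (-1.5789, 0).

z* = -1.5789.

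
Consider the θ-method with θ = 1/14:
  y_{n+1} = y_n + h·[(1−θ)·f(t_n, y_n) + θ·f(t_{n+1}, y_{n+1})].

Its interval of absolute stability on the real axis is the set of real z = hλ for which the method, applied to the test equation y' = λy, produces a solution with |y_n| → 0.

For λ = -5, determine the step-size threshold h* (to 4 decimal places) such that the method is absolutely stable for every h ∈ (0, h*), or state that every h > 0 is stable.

With y'=λy (z=hλ):
  y_{n+1} = y_n + z·[13/14·y_n + 1/14·y_{n+1}] ⇒ (1 − 1/14z)y_{n+1} = (1 + 13/14z)y_n
  so R(z) = (1 + 13/14z)/(1 − 1/14z).

Solve |R(x)|<1 on ℝ⁻.
x=-0.88: |R|=0.1720
R=−1: 1+13/14x = −1+1/14x ⇒ -6/7x=2 ⇒ x=2/(-6/7)=-2.3333
Confirm numerically:
  x=-1.993: |R|=0.74464 <1
  x=-1.967: |R|=0.72468 <1
  x=-1.124: |R|=0.04047 <1
  x=-2.510: |R|=1.12841 >1
  x=-2.357: |R|=1.01736 >1
So |R|<1 on (-2.3333, 0).

(-2.3333,0); λ=-5 ⇒ h* = (7/3)/5 = 0.4667.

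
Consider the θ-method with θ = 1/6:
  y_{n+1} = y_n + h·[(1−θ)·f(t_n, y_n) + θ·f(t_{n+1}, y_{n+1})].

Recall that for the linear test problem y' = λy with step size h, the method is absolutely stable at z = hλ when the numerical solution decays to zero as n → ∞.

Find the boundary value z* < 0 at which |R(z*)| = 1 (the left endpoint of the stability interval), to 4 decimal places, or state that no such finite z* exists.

On y'=λy, z=hλ:
  y_{n+1} = y_n + z·[5/6·y_n + 1/6·y_{n+1}] ⇒ (1 − 1/6z)y_{n+1} = (1 + 5/6z)y_n
  Hence R(z) = (1 + 5/6z)/(1 − 1/6z).

Need |R(x)|<1, x<0.
x=-0.86: |R|=0.2478
R=−1: 1+5/6x = −1+1/6x ⇒ -2/3x=2 ⇒ x=2/(-2/3)=-3.0000
Confirm numerically:
  x=-2.446: |R|=0.73763 <1
  x=-2.268: |R|=0.64586 <1
  x=-2.057: |R|=0.53184 <1
  x=-3.269: |R|=1.11609 >1
  x=-3.252: |R|=1.10895 >1
Stable set (-3.0000, 0).

z* = -3.0000.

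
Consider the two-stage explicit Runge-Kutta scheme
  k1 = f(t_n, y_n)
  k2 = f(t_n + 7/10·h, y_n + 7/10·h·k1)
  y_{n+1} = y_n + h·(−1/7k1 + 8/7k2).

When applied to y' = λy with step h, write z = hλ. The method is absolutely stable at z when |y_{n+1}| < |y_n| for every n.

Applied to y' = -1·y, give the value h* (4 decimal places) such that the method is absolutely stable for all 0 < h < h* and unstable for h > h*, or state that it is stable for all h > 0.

(-1.2500,0); λ=-1 ⇒ h* = (5/4)/1 = 1.2500.

Test eqn y'=λy, z=hλ:
  k1=λy_n ⇒ h·k1=z·y_n;  k2=λ(1+7/10z)y_n ⇒ h·k2=z(1+7/10z)y_n
  y_{n+1}/y_n = 1 − 1/7z + 8/7z(1+7/10z) = 1 + z + 4/5z²
  ⇒ R(z) = 1 + z + 4/5z².

Find x<0 with |R(x)|<1.
x=-1.77: |R|=1.7363
R=1: x+4/5x²=0 ⇒ x=−5/4=-1.2500; min R=1−1/(4·4/5)=0.6875>−1
Confirm numerically:
  x=-0.913: |R|=0.75386 <1
  x=-0.721: |R|=0.69487 <1
  x=-0.700: |R|=0.69200 <1
  x=-1.729: |R|=1.66255 >1
  x=-1.517: |R|=1.32403 >1
  x=-1.338: |R|=1.09420 >1
Interval (-1.2500, 0).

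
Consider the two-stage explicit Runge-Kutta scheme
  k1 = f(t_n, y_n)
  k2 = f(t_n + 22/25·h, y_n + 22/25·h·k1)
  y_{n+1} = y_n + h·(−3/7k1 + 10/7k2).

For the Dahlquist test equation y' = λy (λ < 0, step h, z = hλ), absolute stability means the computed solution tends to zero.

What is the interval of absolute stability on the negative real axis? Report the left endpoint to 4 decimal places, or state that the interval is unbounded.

(-0.7955, 0).

With y'=λy (z=hλ):
  k1=λy_n ⇒ h·k1=z·y_n;  k2=λ(1+22/25z)y_n ⇒ h·k2=z(1+22/25z)y_n
  y_{n+1}/y_n = 1 − 3/7z + 10/7z(1+22/25z) = 1 + z + 44/35z²
  ⇒ R(z) = 1 + z + 44/35z².

Find x<0 with |R(x)|<1.
x=-1.7: |R|=2.9331
R=1: x+44/35x²=0 ⇒ x=−35/44=-0.7955; min R=1−1/(4·44/35)=0.8011>−1
Confirm numerically:
  x=-0.710: |R|=0.92373 <1
  x=-0.625: |R|=0.86607 <1
  x=-0.604: |R|=0.85463 <1
  x=-0.560: |R|=0.83424 <1
  x=-1.317: |R|=1.86350 >1
  x=-1.139: |R|=1.49192 >1
  x=-0.982: |R|=1.23029 >1
Interval (-0.7955, 0).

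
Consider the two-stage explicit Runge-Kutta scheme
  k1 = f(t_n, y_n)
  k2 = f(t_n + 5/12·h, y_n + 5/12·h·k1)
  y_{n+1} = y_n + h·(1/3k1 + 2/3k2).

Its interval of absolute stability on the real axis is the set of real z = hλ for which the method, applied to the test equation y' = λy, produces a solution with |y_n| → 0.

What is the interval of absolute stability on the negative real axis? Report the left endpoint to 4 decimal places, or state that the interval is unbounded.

z∈(-3.6000,0).

Test eqn y'=λy, z=hλ:
  k1=λy_n ⇒ h·k1=z·y_n;  k2=λ(1+5/12z)y_n ⇒ h·k2=z(1+5/12z)y_n
  y_{n+1}/y_n = 1 + 1/3z + 2/3z(1+5/12z) = 1 + z + 5/18z²
  Hence R(z) = 1 + z + 5/18z².

Solve |R(x)|<1 on ℝ⁻.
x=-0.59: |R|=0.5067
R=1: x+5/18x²=0 ⇒ x=−18/5=-3.6000; min R=1−1/(4·5/18)=0.1000>−1
Confirm numerically:
  x=-2.993: |R|=0.49535 <1
  x=-2.144: |R|=0.13287 <1
  x=-1.922: |R|=0.10413 <1
  x=-4.064: |R|=1.52380 >1
  x=-3.933: |R|=1.36380 >1
  x=-3.857: |R|=1.27535 >1
Stable set (-3.6000, 0).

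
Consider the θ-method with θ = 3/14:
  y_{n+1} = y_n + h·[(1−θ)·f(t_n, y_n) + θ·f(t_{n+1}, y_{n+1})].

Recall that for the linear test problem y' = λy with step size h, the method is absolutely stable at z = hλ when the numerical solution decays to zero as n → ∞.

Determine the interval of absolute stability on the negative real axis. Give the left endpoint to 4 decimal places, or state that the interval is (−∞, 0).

z∈(-3.5000,0).

On y'=λy, z=hλ:
  y_{n+1} = y_n + z·[11/14·y_n + 3/14·y_{n+1}] ⇒ (1 − 3/14z)y_{n+1} = (1 + 11/14z)y_n
  Hence R(z) = (1 + 11/14z)/(1 − 3/14z).

Boundary: |R(x)|=1, x<0.
x=-0.72: |R|=0.3762
R=−1: 1+11/14x = −1+3/14x ⇒ -4/7x=2 ⇒ x=2/(-4/7)=-3.5000
Confirm numerically:
  x=-3.260: |R|=0.91926 <1
  x=-2.563: |R|=0.65439 <1
  x=-2.437: |R|=0.60096 <1
  x=-2.001: |R|=0.40049 <1
  x=-3.800: |R|=1.09449 >1
  x=-3.591: |R|=1.02939 >1
So |R|<1 on (-3.5000, 0).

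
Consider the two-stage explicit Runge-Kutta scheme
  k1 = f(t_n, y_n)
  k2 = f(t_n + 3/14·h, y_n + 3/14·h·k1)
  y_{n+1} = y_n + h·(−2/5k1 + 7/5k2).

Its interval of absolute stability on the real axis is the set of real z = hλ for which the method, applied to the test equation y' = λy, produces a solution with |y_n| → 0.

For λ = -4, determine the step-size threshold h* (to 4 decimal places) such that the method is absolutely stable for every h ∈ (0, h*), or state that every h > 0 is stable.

(-3.3333,0); λ=-4 ⇒ h* = (10/3)/4 = 0.8333.

With y'=λy (z=hλ):
  k1=λy_n ⇒ h·k1=z·y_n;  k2=λ(1+3/14z)y_n ⇒ h·k2=z(1+3/14z)y_n
  y_{n+1}/y_n = 1 − 2/5z + 7/5z(1+3/14z) = 1 + z + 3/10z²
  ⇒ R(z) = 1 + z + 3/10z².

Find x<0 with |R(x)|<1.
x=-0.31: |R|=0.7188
R=1: x+3/10x²=0 ⇒ x=−10/3=-3.3333; min R=1−1/(4·3/10)=0.1667>−1
Confirm numerically:
  x=-3.296: |R|=0.96308 <1
  x=-2.708: |R|=0.49198 <1
  x=-2.692: |R|=0.48206 <1
  x=-1.498: |R|=0.17520 <1
  x=-3.748: |R|=1.46625 >1
  x=-3.378: |R|=1.04527 >1
  x=-3.377: |R|=1.04424 >1
Stable set (-3.3333, 0).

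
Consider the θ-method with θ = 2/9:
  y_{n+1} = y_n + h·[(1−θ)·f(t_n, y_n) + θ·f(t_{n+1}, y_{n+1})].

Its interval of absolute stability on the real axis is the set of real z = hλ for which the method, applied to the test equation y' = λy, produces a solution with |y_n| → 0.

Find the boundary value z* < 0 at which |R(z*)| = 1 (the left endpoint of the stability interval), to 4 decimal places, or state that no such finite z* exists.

left endpoint -3.6000.

On y'=λy, z=hλ:
  y_{n+1} = y_n + z·[7/9·y_n + 2/9·y_{n+1}] ⇒ (1 − 2/9z)y_{n+1} = (1 + 7/9z)y_n
  Hence R(z) = (1 + 7/9z)/(1 − 2/9z).

Find x<0 with |R(x)|<1.
x=-1.13: |R|=0.0968
R=−1: 1+7/9x = −1+2/9x ⇒ -5/9x=2 ⇒ x=2/(-5/9)=-3.6000
Confirm numerically:
  x=-2.900: |R|=0.76351 <1
  x=-2.376: |R|=0.55497 <1
  x=-1.470: |R|=0.10804 <1
  x=-4.143: |R|=1.15706 >1
  x=-3.886: |R|=1.08526 >1
  x=-3.756: |R|=1.04724 >1
Stable set (-3.6000, 0).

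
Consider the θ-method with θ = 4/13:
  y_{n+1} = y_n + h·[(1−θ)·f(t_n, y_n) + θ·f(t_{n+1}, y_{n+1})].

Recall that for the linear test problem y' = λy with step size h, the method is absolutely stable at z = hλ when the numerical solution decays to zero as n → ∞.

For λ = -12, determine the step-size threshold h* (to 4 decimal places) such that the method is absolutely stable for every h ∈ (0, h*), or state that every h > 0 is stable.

On y'=λy, z=hλ:
  y_{n+1} = y_n + z·[9/13·y_n + 4/13·y_{n+1}] ⇒ (1 − 4/13z)y_{n+1} = (1 + 9/13z)y_n
  ⇒ R(z) = (1 + 9/13z)/(1 − 4/13z).

Find x<0 with |R(x)|<1.
x=-0.98: |R|=0.2470
R=−1: 1+9/13x = −1+4/13x ⇒ -5/13x=2 ⇒ x=2/(-5/13)=-5.2000
Confirm numerically:
  x=-3.763: |R|=0.74387 <1
  x=-2.619: |R|=0.45029 <1
  x=-2.108: |R|=0.27865 <1
  x=-5.701: |R|=1.06996 >1
  x=-5.624: |R|=1.05973 >1
Stable set (-5.2000, 0).

(-5.2000,0); λ=-12 ⇒ h* = (26/5)/12 = 0.4333.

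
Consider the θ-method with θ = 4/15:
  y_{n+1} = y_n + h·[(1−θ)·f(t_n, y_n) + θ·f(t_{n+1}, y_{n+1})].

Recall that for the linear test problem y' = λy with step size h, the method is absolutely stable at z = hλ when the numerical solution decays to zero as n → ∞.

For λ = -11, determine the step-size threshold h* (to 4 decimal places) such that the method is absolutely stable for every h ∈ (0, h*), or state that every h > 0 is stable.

(-4.2857,0); λ=-11 ⇒ h* = (30/7)/11 = 0.3896.

On y'=λy, z=hλ:
  y_{n+1} = y_n + z·[11/15·y_n + 4/15·y_{n+1}] ⇒ (1 − 4/15z)y_{n+1} = (1 + 11/15z)y_n
  ⇒ R(z) = (1 + 11/15z)/(1 − 4/15z).

Boundary: |R(x)|=1, x<0.
x=-1.1: |R|=0.1495
R=−1: 1+11/15x = −1+4/15x ⇒ -7/15x=2 ⇒ x=2/(-7/15)=-4.2857
Confirm numerically:
  x=-4.115: |R|=0.96202 <1
  x=-3.757: |R|=0.87675 <1
  x=-2.214: |R|=0.39210 <1
  x=-1.738: |R|=0.18759 <1
  x=-4.703: |R|=1.08639 >1
  x=-4.403: |R|=1.02517 >1
So |R|<1 on (-4.2857, 0).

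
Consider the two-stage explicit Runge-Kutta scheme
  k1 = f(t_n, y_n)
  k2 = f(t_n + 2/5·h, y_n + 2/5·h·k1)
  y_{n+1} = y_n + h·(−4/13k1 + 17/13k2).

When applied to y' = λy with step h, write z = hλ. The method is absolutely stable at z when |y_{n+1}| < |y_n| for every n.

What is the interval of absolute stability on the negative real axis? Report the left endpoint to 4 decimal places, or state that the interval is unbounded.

(-1.9118, 0).

With y'=λy (z=hλ):
  k1=λy_n ⇒ h·k1=z·y_n;  k2=λ(1+2/5z)y_n ⇒ h·k2=z(1+2/5z)y_n
  y_{n+1}/y_n = 1 − 4/13z + 17/13z(1+2/5z) = 1 + z + 34/65z²
  R(z) = 1 + z + 34/65z².

Need |R(x)|<1, x<0.
x=-1.58: |R|=0.7258
R=1: x+34/65x²=0 ⇒ x=−65/34=-1.9118; min R=1−1/(4·34/65)=0.5221>−1
Confirm numerically:
  x=-1.333: |R|=0.59645 <1
  x=-0.960: |R|=0.52207 <1
  x=-0.898: |R|=0.52381 <1
  x=-2.441: |R|=1.67574 >1
  x=-2.109: |R|=1.21758 >1
  x=-2.090: |R|=1.19485 >1
Interval (-1.9118, 0).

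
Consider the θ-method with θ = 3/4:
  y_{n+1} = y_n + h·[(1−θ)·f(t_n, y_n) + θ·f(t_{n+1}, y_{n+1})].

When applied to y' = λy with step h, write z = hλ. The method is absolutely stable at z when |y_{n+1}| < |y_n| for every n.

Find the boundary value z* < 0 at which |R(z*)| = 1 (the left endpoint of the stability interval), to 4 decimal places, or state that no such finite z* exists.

Set f=λy, z=hλ:
  y_{n+1} = y_n + z·[1/4·y_n + 3/4·y_{n+1}] ⇒ (1 − 3/4z)y_{n+1} = (1 + 1/4z)y_n
  ⇒ R(z) = (1 + 1/4z)/(1 − 3/4z).

Boundary: |R(x)|=1, x<0.
x=-1.48: |R|=0.2986
x=-2: |R|=0.2000
x=-10: |R|=0.1765
x=-100: |R|=0.3158
θ=3/4≥1/2 ⇒ |1+1/4x|<|1−3/4x| ∀x<0 ⇒ unbounded interval.

interval (−∞, 0).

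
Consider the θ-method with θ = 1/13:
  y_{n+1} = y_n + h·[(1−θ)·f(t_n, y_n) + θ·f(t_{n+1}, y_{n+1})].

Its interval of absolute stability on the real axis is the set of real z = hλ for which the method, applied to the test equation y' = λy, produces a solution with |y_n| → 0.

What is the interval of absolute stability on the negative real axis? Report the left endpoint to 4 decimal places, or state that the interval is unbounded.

On y'=λy, z=hλ:
  y_{n+1} = y_n + z·[12/13·y_n + 1/13·y_{n+1}] ⇒ (1 − 1/13z)y_{n+1} = (1 + 12/13z)y_n
  Hence R(z) = (1 + 12/13z)/(1 − 1/13z).

Find x<0 with |R(x)|<1.
x=-1.59: |R|=0.4167
R=−1: 1+12/13x = −1+1/13x ⇒ -11/13x=2 ⇒ x=2/(-11/13)=-2.3636
Confirm numerically:
  x=-2.135: |R|=0.83383 <1
  x=-2.091: |R|=0.80127 <1
  x=-1.735: |R|=0.53071 <1
  x=-0.974: |R|=0.09389 <1
  x=-2.558: |R|=1.13742 >1
  x=-2.537: |R|=1.12274 >1
So |R|<1 on (-2.3636, 0).

(-2.3636, 0).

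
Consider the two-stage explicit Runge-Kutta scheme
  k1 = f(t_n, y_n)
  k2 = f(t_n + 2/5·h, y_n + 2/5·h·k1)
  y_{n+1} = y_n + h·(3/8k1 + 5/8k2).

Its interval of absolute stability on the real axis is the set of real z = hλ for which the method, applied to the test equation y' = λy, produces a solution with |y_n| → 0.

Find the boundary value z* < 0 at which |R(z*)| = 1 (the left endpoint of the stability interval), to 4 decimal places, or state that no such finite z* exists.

left endpoint -4.0000.

Test eqn y'=λy, z=hλ:
  k1=λy_n ⇒ h·k1=z·y_n;  k2=λ(1+2/5z)y_n ⇒ h·k2=z(1+2/5z)y_n
  y_{n+1}/y_n = 1 + 3/8z + 5/8z(1+2/5z) = 1 + z + 1/4z²
  Hence R(z) = 1 + z + 1/4z².

Need |R(x)|<1, x<0.
x=-1.5: |R|=0.0625
R=1: x+1/4x²=0 ⇒ x=−4=-4.0000; min R=1−1/(4·1/4)=0.0000>−1
Confirm numerically:
  x=-2.886: |R|=0.19625 <1
  x=-1.981: |R|=0.00009 <1
  x=-1.776: |R|=0.01254 <1
  x=-4.362: |R|=1.39476 >1
  x=-4.180: |R|=1.18810 >1
Interval (-4.0000, 0).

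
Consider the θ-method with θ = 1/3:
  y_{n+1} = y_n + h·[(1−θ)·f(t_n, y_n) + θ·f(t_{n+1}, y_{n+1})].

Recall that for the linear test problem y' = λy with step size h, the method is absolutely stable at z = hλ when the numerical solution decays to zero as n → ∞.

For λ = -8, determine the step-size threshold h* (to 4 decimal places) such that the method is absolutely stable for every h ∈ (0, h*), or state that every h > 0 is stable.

Test eqn y'=λy, z=hλ:
  y_{n+1} = y_n + z·[2/3·y_n + 1/3·y_{n+1}] ⇒ (1 − 1/3z)y_{n+1} = (1 + 2/3z)y_n
  ⇒ R(z) = (1 + 2/3z)/(1 − 1/3z).

Solve |R(x)|<1 on ℝ⁻.
x=-0.81: |R|=0.3622
R=−1: 1+2/3x = −1+1/3x ⇒ -1/3x=2 ⇒ x=2/(-1/3)=-6.0000
Confirm numerically:
  x=-5.564: |R|=0.94909 <1
  x=-4.913: |R|=0.86263 <1
  x=-4.654: |R|=0.82414 <1
  x=-6.394: |R|=1.04194 >1
  x=-6.367: |R|=1.03918 >1
So |R|<1 on (-6.0000, 0).

(-6.0000,0); λ=-8 ⇒ h* = (6)/8 = 0.7500.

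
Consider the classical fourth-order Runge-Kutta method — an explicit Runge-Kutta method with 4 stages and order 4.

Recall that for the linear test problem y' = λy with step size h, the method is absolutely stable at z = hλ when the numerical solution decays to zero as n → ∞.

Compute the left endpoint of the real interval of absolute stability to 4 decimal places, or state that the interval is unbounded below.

z* = -2.7853.

On y'=λy, z=hλ:
  order 4, 4-stage ⇒ R(z)=1+z+z^2/2+z^3/6+z^4/24
  (e.g. R(-0.67)=0.51272, |R|=0.51272)

Solve |R(x)|<1 on ℝ⁻.
x=-0.67: |R|=0.5127
|R(-1.98)|=0.3269 |R(-0.67)|=0.5127 |R(-0.62)|=0.5386
Bisect:
  x_lo=-3.1840 |R|=1.7874  x_hi=-0.2753 |R|=0.7594
  mid=-1.72963 |R|=0.27669 →hi
  mid=-2.45680 |R|=0.60764 →hi
  mid=-2.82039 |R|=1.05421 →lo
  mid=-2.63859 |R|=0.80043 →hi
  mid=-2.72949 |R|=0.91908 →hi
  mid=-2.77494 |R|=0.98450 →hi
  mid=-2.79766 |R|=1.01881 →lo
  ...
  [-2.78541,-2.78524] ⇒ x*=-2.7853
So |R|<1 on (-2.7853, 0).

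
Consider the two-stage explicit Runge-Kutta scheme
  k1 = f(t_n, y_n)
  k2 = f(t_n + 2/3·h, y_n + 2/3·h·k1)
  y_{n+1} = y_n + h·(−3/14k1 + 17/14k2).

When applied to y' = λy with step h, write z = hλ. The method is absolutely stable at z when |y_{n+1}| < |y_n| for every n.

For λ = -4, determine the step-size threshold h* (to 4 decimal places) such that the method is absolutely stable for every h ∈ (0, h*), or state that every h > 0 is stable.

(-1.2353,0); λ=-4 ⇒ h* = (21/17)/4 = 0.3088.

On y'=λy, z=hλ:
  k1=λy_n ⇒ h·k1=z·y_n;  k2=λ(1+2/3z)y_n ⇒ h·k2=z(1+2/3z)y_n
  y_{n+1}/y_n = 1 − 3/14z + 17/14z(1+2/3z) = 1 + z + 17/21z²
  ⇒ R(z) = 1 + z + 17/21z².

Solve |R(x)|<1 on ℝ⁻.
x=-1.43: |R|=1.2254
R=1: x+17/21x²=0 ⇒ x=−21/17=-1.2353; min R=1−1/(4·17/21)=0.6912>−1
Confirm numerically:
  x=-0.983: |R|=0.79923 <1
  x=-0.672: |R|=0.69357 <1
  x=-0.653: |R|=0.69219 <1
  x=-1.824: |R|=1.86927 >1
  x=-1.520: |R|=1.35032 >1
So |R|<1 on (-1.2353, 0).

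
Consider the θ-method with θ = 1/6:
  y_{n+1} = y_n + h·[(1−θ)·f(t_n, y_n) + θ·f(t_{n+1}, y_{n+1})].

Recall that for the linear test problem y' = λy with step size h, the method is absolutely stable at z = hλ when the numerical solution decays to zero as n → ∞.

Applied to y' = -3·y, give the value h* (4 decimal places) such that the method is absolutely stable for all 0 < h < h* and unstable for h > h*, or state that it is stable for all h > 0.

(-3.0000,0); λ=-3 ⇒ h* = (3)/3 = 1.0000.

Test eqn y'=λy, z=hλ:
  y_{n+1} = y_n + z·[5/6·y_n + 1/6·y_{n+1}] ⇒ (1 − 1/6z)y_{n+1} = (1 + 5/6z)y_n
  so R(z) = (1 + 5/6z)/(1 − 1/6z).

Boundary: |R(x)|=1, x<0.
x=-0.65: |R|=0.4135
R=−1: 1+5/6x = −1+1/6x ⇒ -2/3x=2 ⇒ x=2/(-2/3)=-3.0000
Confirm numerically:
  x=-2.951: |R|=0.97810 <1
  x=-2.446: |R|=0.73763 <1
  x=-2.029: |R|=0.51625 <1
  x=-1.414: |R|=0.14432 <1
  x=-3.544: |R|=1.22800 >1
  x=-3.325: |R|=1.13941 >1
  x=-3.053: |R|=1.02342 >1
Interval (-3.0000, 0).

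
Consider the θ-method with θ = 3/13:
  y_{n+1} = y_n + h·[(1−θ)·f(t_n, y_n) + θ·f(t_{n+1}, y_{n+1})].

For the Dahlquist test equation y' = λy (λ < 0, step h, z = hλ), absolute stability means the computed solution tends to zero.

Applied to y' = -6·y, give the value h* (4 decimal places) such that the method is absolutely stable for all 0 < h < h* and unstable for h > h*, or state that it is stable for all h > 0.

(-3.7143,0); λ=-6 ⇒ h* = (26/7)/6 = 0.6190.

Test eqn y'=λy, z=hλ:
  y_{n+1} = y_n + z·[10/13·y_n + 3/13·y_{n+1}] ⇒ (1 − 3/13z)y_{n+1} = (1 + 10/13z)y_n
  ⇒ R(z) = (1 + 10/13z)/(1 − 3/13z).

Solve |R(x)|<1 on ℝ⁻.
x=-1.08: |R|=0.1355
R=−1: 1+10/13x = −1+3/13x ⇒ -7/13x=2 ⇒ x=2/(-7/13)=-3.7143
Confirm numerically:
  x=-3.515: |R|=0.94075 <1
  x=-3.125: |R|=0.81564 <1
  x=-3.085: |R|=0.80207 <1
  x=-2.114: |R|=0.42085 <1
  x=-3.933: |R|=1.06174 >1
  x=-3.881: |R|=1.04736 >1
  x=-3.850: |R|=1.03870 >1
So |R|<1 on (-3.7143, 0).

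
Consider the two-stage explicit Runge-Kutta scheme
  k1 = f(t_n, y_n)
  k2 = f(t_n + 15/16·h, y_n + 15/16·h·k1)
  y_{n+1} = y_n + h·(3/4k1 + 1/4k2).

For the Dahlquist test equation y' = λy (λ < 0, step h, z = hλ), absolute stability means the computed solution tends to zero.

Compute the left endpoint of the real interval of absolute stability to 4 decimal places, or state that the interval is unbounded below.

Test eqn y'=λy, z=hλ:
  k1=λy_n ⇒ h·k1=z·y_n;  k2=λ(1+15/16z)y_n ⇒ h·k2=z(1+15/16z)y_n
  y_{n+1}/y_n = 1 + 3/4z + 1/4z(1+15/16z) = 1 + z + 15/64z²
  so R(z) = 1 + z + 15/64z².

Find x<0 with |R(x)|<1.
x=-1.55: |R|=0.0131
R=1: x+15/64x²=0 ⇒ x=−64/15=-4.2667; min R=1−1/(4·15/64)=-0.0667>−1
Confirm numerically:
  x=-3.703: |R|=0.51080 <1
  x=-3.191: |R|=0.19552 <1
  x=-1.862: |R|=0.04941 <1
  x=-4.782: |R|=1.57758 >1
  x=-4.623: |R|=1.38609 >1
Interval (-4.2667, 0).

left endpoint -4.2667.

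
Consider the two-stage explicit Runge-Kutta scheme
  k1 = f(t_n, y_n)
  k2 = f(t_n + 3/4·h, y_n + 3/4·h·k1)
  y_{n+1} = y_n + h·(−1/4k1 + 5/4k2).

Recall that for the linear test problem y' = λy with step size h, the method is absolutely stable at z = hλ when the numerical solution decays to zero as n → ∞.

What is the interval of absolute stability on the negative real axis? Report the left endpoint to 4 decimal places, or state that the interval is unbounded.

With y'=λy (z=hλ):
  k1=λy_n ⇒ h·k1=z·y_n;  k2=λ(1+3/4z)y_n ⇒ h·k2=z(1+3/4z)y_n
  y_{n+1}/y_n = 1 − 1/4z + 5/4z(1+3/4z) = 1 + z + 15/16z²
  Hence R(z) = 1 + z + 15/16z².

Find x<0 with |R(x)|<1.
x=-0.53: |R|=0.7333
R=1: x+15/16x²=0 ⇒ x=−16/15=-1.0667; min R=1−1/(4·15/16)=0.7333>−1
Confirm numerically:
  x=-0.848: |R|=0.82616 <1
  x=-0.829: |R|=0.81529 <1
  x=-0.664: |R|=0.74934 <1
  x=-0.654: |R|=0.74698 <1
  x=-1.277: |R|=1.25181 >1
  x=-1.254: |R|=1.22023 >1
Interval (-1.0667, 0).

z∈(-1.0667,0).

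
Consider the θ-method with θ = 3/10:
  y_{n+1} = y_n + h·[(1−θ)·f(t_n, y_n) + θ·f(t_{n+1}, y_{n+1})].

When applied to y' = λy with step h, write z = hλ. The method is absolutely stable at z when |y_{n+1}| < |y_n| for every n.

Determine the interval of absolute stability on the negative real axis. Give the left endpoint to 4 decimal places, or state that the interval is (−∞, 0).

With y'=λy (z=hλ):
  y_{n+1} = y_n + z·[7/10·y_n + 3/10·y_{n+1}] ⇒ (1 − 3/10z)y_{n+1} = (1 + 7/10z)y_n
  R(z) = (1 + 7/10z)/(1 − 3/10z).

Find x<0 with |R(x)|<1.
x=-0.81: |R|=0.3484
R=−1: 1+7/10x = −1+3/10x ⇒ -2/5x=2 ⇒ x=2/(-2/5)=-5.0000
Confirm numerically:
  x=-3.569: |R|=0.72357 <1
  x=-3.230: |R|=0.64043 <1
  x=-3.056: |R|=0.59432 <1
  x=-2.141: |R|=0.30366 <1
  x=-5.433: |R|=1.06586 >1
  x=-5.177: |R|=1.02773 >1
  x=-5.066: |R|=1.01048 >1
Stable set (-5.0000, 0).

(-5.0000, 0).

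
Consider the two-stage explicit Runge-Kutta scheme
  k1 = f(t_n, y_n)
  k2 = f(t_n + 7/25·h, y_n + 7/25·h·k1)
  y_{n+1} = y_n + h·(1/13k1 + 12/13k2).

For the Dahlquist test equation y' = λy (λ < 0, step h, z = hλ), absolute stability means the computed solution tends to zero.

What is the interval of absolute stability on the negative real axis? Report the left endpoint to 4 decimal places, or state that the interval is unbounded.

(-3.8690, 0).

On y'=λy, z=hλ:
  k1=λy_n ⇒ h·k1=z·y_n;  k2=λ(1+7/25z)y_n ⇒ h·k2=z(1+7/25z)y_n
  y_{n+1}/y_n = 1 + 1/13z + 12/13z(1+7/25z) = 1 + z + 84/325z²
  Hence R(z) = 1 + z + 84/325z².

Need |R(x)|<1, x<0.
x=-0.6: |R|=0.4930
R=1: x+84/325x²=0 ⇒ x=−325/84=-3.8690; min R=1−1/(4·84/325)=0.0327>−1
Confirm numerically:
  x=-3.248: |R|=0.47864 <1
  x=-3.231: |R|=0.46717 <1
  x=-2.404: |R|=0.08971 <1
  x=-4.460: |R|=1.68121 >1
  x=-4.339: |R|=1.52703 >1
  x=-4.151: |R|=1.30250 >1
So |R|<1 on (-3.8690, 0).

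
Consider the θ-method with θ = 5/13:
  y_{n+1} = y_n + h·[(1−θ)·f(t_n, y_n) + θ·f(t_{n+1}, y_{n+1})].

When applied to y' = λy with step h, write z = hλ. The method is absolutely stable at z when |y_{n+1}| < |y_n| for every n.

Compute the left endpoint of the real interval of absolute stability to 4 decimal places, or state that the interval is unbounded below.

On y'=λy, z=hλ:
  y_{n+1} = y_n + z·[8/13·y_n + 5/13·y_{n+1}] ⇒ (1 − 5/13z)y_{n+1} = (1 + 8/13z)y_n
  ⇒ R(z) = (1 + 8/13z)/(1 − 5/13z).

Find x<0 with |R(x)|<1.
x=-0.64: |R|=0.4864
R=−1: 1+8/13x = −1+5/13x ⇒ -3/13x=2 ⇒ x=2/(-3/13)=-8.6667
Confirm numerically:
  x=-8.460: |R|=0.98879 <1
  x=-7.279: |R|=0.91572 <1
  x=-4.140: |R|=0.59703 <1
  x=-3.692: |R|=0.52562 <1
  x=-9.030: |R|=1.01874 >1
  x=-8.865: |R|=1.01038 >1
  x=-8.808: |R|=1.00743 >1
Stable set (-8.6667, 0).

z* = -8.6667.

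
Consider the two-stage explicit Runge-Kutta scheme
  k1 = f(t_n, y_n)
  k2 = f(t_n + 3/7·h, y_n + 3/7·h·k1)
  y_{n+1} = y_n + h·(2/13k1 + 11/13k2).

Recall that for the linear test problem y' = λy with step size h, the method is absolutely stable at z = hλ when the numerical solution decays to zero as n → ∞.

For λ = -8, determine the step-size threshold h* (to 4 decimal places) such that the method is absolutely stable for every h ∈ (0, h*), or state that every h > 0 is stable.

(-2.7576,0); λ=-8 ⇒ h* = (91/33)/8 = 0.3447.

Test eqn y'=λy, z=hλ:
  k1=λy_n ⇒ h·k1=z·y_n;  k2=λ(1+3/7z)y_n ⇒ h·k2=z(1+3/7z)y_n
  y_{n+1}/y_n = 1 + 2/13z + 11/13z(1+3/7z) = 1 + z + 33/91z²
  Hence R(z) = 1 + z + 33/91z².

Find x<0 with |R(x)|<1.
x=-1.31: |R|=0.3123
R=1: x+33/91x²=0 ⇒ x=−91/33=-2.7576; min R=1−1/(4·33/91)=0.3106>−1
Confirm numerically:
  x=-2.422: |R|=0.70526 <1
  x=-1.591: |R|=0.32694 <1
  x=-1.505: |R|=0.31638 <1
  x=-1.177: |R|=0.32537 <1
  x=-3.218: |R|=1.53730 >1
  x=-3.044: |R|=1.31617 >1
  x=-2.802: |R|=1.04514 >1
Interval (-2.7576, 0).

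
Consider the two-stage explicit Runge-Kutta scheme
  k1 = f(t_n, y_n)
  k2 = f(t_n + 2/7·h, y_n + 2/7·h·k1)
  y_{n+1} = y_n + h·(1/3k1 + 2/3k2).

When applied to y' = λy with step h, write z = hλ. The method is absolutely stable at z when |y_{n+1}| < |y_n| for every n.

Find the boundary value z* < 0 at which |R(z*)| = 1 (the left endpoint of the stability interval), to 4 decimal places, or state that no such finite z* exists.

Test eqn y'=λy, z=hλ:
  k1=λy_n ⇒ h·k1=z·y_n;  k2=λ(1+2/7z)y_n ⇒ h·k2=z(1+2/7z)y_n
  y_{n+1}/y_n = 1 + 1/3z + 2/3z(1+2/7z) = 1 + z + 4/21z²
  ⇒ R(z) = 1 + z + 4/21z².

Solve |R(x)|<1 on ℝ⁻.
x=-0.43: |R|=0.6052
R=1: x+4/21x²=0 ⇒ x=−21/4=-5.2500; min R=1−1/(4·4/21)=-0.3125>−1
Confirm numerically:
  x=-3.876: |R|=0.01440 <1
  x=-3.341: |R|=0.21485 <1
  x=-2.217: |R|=0.28079 <1
  x=-5.677: |R|=1.46173 >1
  x=-5.502: |R|=1.26410 >1
Stable set (-5.2500, 0).

z* = -5.2500.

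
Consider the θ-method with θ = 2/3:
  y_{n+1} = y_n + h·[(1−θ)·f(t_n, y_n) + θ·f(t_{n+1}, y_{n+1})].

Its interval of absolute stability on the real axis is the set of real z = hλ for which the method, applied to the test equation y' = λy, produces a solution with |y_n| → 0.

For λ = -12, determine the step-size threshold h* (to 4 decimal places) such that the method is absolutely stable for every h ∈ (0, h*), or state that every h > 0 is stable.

unbounded; (−∞, 0). Any h>0 works for λ=-12.

Test eqn y'=λy, z=hλ:
  y_{n+1} = y_n + z·[1/3·y_n + 2/3·y_{n+1}] ⇒ (1 − 2/3z)y_{n+1} = (1 + 1/3z)y_n
  so R(z) = (1 + 1/3z)/(1 − 2/3z).

Find x<0 with |R(x)|<1.
x=-0.34: |R|=0.7228
x=-2: |R|=0.1429
x=-10: |R|=0.3043
x=-100: |R|=0.4778
θ=2/3≥1/2 ⇒ |1+1/3x|<|1−2/3x| ∀x<0 ⇒ unbounded interval.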